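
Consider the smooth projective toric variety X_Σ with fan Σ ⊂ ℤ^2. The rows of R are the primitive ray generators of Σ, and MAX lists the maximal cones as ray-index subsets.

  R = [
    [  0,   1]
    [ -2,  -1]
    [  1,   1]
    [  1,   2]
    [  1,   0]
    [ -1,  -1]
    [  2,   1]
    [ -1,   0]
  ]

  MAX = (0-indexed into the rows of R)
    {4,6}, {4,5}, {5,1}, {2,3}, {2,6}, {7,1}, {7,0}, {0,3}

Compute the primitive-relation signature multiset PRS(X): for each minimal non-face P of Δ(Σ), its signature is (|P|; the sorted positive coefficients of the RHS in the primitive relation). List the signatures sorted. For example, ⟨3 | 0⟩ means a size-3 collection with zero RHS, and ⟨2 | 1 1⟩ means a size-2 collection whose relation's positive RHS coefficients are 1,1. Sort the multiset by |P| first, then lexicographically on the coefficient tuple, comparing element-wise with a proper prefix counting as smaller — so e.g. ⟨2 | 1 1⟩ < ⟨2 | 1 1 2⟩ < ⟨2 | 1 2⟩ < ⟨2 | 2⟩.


20 collections generate NE(X_Σ); each relation:

  P={1,6}:  v_{1} + v_{6} = 0 — sig = ⟨2 | 0⟩
  P={2,5}:  v_{2} + v_{5} = 0 — sig = ⟨2 | 0⟩
  P={4,7}:  v_{4} + v_{7} = 0 — sig = ⟨2 | 0⟩
  P={0,2}:  v_{0} + v_{2} = v_{3} — sig = ⟨2 | 1⟩
  P={0,4}:  v_{0} + v_{4} = v_{2} — sig = ⟨2 | 1⟩
  P={0,5}:  v_{0} + v_{5} = v_{7} — sig = ⟨2 | 1⟩
  P={1,2}:  v_{1} + v_{2} = v_{7} — sig = ⟨2 | 1⟩
  P={1,4}:  v_{1} + v_{4} = v_{5} — sig = ⟨2 | 1⟩
  P={2,4}:  v_{2} + v_{4} = v_{6} — sig = ⟨2 | 1⟩
  P={2,7}:  v_{2} + v_{7} = v_{0} — sig = ⟨2 | 1⟩
  P={3,5}:  v_{3} + v_{5} = v_{0} — sig = ⟨2 | 1⟩
  P={5,6}:  v_{5} + v_{6} = v_{4} — sig = ⟨2 | 1⟩
  P={5,7}:  v_{5} + v_{7} = v_{1} — sig = ⟨2 | 1⟩
  P={6,7}:  v_{6} + v_{7} = v_{2} — sig = ⟨2 | 1⟩
  P={1,3}:  v_{1} + v_{3} = v_{0} + v_{7} — sig = ⟨2 | 1 1⟩
  P={0,1}:  v_{0} + v_{1} = 2·v_{7} — sig = ⟨2 | 2⟩
  P={0,6}:  v_{0} + v_{6} = 2·v_{2} — sig = ⟨2 | 2⟩
  P={3,4}:  v_{3} + v_{4} = 2·v_{2} — sig = ⟨2 | 2⟩
  P={3,7}:  v_{3} + v_{7} = 2·v_{0} — sig = ⟨2 | 2⟩
  P={3,6}:  v_{3} + v_{6} = 3·v_{2} — sig = ⟨2 | 3⟩

so the primitive-relation signature multiset is
[⟨2 | 0⟩, ⟨2 | 0⟩, ⟨2 | 0⟩, ⟨2 | 1⟩, ⟨2 | 1⟩, ⟨2 | 1⟩, ⟨2 | 1⟩, ⟨2 | 1⟩, ⟨2 | 1⟩, ⟨2 | 1⟩, ⟨2 | 1⟩, ⟨2 | 1⟩, ⟨2 | 1⟩, ⟨2 | 1⟩, ⟨2 | 1 1⟩, ⟨2 | 2⟩, ⟨2 | 2⟩, ⟨2 | 2⟩, ⟨2 | 2⟩, ⟨2 | 3⟩]


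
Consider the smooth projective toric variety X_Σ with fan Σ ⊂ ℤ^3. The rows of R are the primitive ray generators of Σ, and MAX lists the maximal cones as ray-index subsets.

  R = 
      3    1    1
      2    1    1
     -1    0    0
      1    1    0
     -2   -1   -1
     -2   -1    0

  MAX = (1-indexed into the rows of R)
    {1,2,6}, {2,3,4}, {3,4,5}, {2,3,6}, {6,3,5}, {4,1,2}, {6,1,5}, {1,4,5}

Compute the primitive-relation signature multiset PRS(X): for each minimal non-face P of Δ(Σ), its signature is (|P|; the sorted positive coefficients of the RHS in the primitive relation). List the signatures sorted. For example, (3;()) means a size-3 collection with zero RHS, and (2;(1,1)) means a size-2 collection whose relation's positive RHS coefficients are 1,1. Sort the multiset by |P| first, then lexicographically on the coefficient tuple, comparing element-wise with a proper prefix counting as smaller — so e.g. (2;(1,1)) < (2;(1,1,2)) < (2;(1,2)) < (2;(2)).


3 collections generate NE(X_Σ); each relation:

  P = {2,5}:  v_{2} + v_{5} = 0  →  sig = (2;())
  P = {1,3}:  v_{1} + v_{3} = v_{2}  →  sig = (2;(1))
  P = {4,6}:  v_{4} + v_{6} = v_{3}  →  sig = (2;(1))

Sorted signature multiset PRS(X):
    |P|=2: 3 collections, coeffs (), (1), (1)


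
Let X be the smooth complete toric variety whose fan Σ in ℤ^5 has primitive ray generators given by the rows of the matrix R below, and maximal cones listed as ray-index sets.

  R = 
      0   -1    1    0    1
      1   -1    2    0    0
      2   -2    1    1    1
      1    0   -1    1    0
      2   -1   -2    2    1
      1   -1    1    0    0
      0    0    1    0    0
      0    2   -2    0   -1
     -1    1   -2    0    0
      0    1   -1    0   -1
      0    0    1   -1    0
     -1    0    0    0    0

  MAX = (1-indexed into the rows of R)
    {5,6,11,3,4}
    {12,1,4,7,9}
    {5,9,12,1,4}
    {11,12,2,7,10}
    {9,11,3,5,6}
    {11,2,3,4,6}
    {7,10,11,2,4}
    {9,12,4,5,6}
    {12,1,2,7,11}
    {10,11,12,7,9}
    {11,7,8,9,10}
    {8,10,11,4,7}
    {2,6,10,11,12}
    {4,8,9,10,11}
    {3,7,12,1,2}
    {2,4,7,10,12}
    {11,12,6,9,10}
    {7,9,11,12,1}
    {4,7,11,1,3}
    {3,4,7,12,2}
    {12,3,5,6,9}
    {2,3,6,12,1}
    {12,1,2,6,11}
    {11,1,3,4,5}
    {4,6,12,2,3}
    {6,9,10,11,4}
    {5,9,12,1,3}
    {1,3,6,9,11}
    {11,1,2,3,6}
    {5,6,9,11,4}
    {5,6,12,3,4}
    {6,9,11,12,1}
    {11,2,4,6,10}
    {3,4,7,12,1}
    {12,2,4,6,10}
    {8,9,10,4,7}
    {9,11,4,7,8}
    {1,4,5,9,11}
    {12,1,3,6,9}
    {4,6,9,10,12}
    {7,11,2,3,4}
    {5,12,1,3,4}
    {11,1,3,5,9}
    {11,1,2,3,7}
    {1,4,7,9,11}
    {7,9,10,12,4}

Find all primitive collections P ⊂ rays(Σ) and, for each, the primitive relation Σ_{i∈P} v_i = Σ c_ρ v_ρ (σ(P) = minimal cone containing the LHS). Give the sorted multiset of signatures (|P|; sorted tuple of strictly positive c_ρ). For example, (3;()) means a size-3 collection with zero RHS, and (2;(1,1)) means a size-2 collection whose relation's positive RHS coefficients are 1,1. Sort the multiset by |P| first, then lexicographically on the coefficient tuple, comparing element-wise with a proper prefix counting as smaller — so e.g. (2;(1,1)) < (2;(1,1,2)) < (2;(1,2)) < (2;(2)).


Σ has 22 primitive collections:

  P = {1,10}:  v_{1} + v_{10} = 0  so sig = (2;())
  P = {2,9}:  v_{2} + v_{9} = 0  so sig = (2;())
  P = {6,7}:  v_{6} + v_{7} = v_{2}  so sig = (2;(1))
  P = {2,5}:  v_{2} + v_{5} = v_{3} + v_{4}  so sig = (2;(1,1))
  P = {3,10}:  v_{3} + v_{10} = v_{4} + v_{6}  so sig = (2;(1,1))
  P = {6,8}:  v_{6} + v_{8} = v_{4} + v_{10} + v_{11}  so sig = (2;(1,1,1))
  P = {8,12}:  v_{8} + v_{12} = v_{7} + v_{9} + v_{10}  so sig = (2;(1,1,1))
  P = {1,8}:  v_{1} + v_{8} = v_{4} + v_{7} + v_{9} + v_{11}  so sig = (2;(1,1,1,1))
  P = {2,8}:  v_{2} + v_{8} = v_{4} + v_{7} + v_{10} + v_{11}  so sig = (2;(1,1,1,1))
  P = {5,10}:  v_{5} + v_{10} = 2·v_{4} + v_{6} + v_{9}  so sig = (2;(1,1,2))
  P = {5,8}:  v_{5} + v_{8} = 3·v_{4} + v_{9} + v_{11}  so sig = (2;(1,1,3))
  P = {3,8}:  v_{3} + v_{8} = 2·v_{4} + v_{11}  so sig = (2;(1,2))
  P = {5,7}:  v_{5} + v_{7} = v_{1} + 2·v_{4}  so sig = (2;(1,2))
  P = {4,11,12}:  v_{4} + v_{11} + v_{12} = 0  so sig = (3;())
  P = {1,4,6}:  v_{1} + v_{4} + v_{6} = v_{3}  so sig = (3;(1))
  P = {3,4,9}:  v_{3} + v_{4} + v_{9} = v_{5}  so sig = (3;(1))
  P = {1,2,4}:  v_{1} + v_{2} + v_{4} = v_{3} + v_{7}  so sig = (3;(1,1))
  P = {3,7,9}:  v_{3} + v_{7} + v_{9} = v_{1} + v_{4}  so sig = (3;(1,1))
  P = {3,11,12}:  v_{3} + v_{11} + v_{12} = v_{1} + v_{6}  so sig = (3;(1,1))
  P = {5,11,12}:  v_{5} + v_{11} + v_{12} = v_{3} + v_{9}  so sig = (3;(1,1))
  P = {1,5,6}:  v_{1} + v_{5} + v_{6} = 2·v_{3} + v_{9}  so sig = (3;(1,2))
  P = {4,7,9,10,11}:  v_{4} + v_{7} + v_{9} + v_{10} + v_{11} = v_{8}  so sig = (5;(1))

Hence PRS(X_Σ) =
[(2;()), (2;()), (2;(1)), (2;(1,1)), (2;(1,1)), (2;(1,1,1)), (2;(1,1,1)), (2;(1,1,1,1)), (2;(1,1,1,1)), (2;(1,1,2)), (2;(1,1,3)), (2;(1,2)), (2;(1,2)), (3;()), (3;(1)), (3;(1)), (3;(1,1)), (3;(1,1)), (3;(1,1)), (3;(1,1)), (3;(1,2)), (5;(1))]


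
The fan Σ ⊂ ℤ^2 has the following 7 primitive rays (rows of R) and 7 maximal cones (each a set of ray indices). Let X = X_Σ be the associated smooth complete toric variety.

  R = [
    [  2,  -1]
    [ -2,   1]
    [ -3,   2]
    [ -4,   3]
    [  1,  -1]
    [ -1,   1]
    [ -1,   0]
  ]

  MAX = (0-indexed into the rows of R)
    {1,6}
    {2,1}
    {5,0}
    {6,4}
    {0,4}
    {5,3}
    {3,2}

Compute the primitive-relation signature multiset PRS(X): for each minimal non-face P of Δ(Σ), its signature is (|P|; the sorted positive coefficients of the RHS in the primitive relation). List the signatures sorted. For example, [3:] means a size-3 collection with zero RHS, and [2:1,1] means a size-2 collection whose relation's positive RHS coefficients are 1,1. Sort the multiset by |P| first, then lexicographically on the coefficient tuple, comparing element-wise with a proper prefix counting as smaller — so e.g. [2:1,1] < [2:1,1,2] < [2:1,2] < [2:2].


Δ(Σ) — 7 vertices, 14 min non-faces:

  P={0,1}:  v_{0} + v_{1} = 0  ⇒ sig = [2:]
  P={4,5}:  v_{4} + v_{5} = 0  ⇒ sig = [2:]
  P={0,2}:  v_{0} + v_{2} = v_{5}  ⇒ sig = [2:1]
  P={0,6}:  v_{0} + v_{6} = v_{4}  ⇒ sig = [2:1]
  P={1,4}:  v_{1} + v_{4} = v_{6}  ⇒ sig = [2:1]
  P={1,5}:  v_{1} + v_{5} = v_{2}  ⇒ sig = [2:1]
  P={2,4}:  v_{2} + v_{4} = v_{1}  ⇒ sig = [2:1]
  P={2,5}:  v_{2} + v_{5} = v_{3}  ⇒ sig = [2:1]
  P={3,4}:  v_{3} + v_{4} = v_{2}  ⇒ sig = [2:1]
  P={5,6}:  v_{5} + v_{6} = v_{1}  ⇒ sig = [2:1]
  P={3,6}:  v_{3} + v_{6} = v_{1} + v_{2}  ⇒ sig = [2:1,1]
  P={0,3}:  v_{0} + v_{3} = 2·v_{5}  ⇒ sig = [2:2]
  P={1,3}:  v_{1} + v_{3} = 2·v_{2}  ⇒ sig = [2:2]
  P={2,6}:  v_{2} + v_{6} = 2·v_{1}  ⇒ sig = [2:2]

so the primitive-relation signature multiset is
{ [2:] ×2,  [2:1] ×8,  [2:1,1],  [2:2] ×3 }


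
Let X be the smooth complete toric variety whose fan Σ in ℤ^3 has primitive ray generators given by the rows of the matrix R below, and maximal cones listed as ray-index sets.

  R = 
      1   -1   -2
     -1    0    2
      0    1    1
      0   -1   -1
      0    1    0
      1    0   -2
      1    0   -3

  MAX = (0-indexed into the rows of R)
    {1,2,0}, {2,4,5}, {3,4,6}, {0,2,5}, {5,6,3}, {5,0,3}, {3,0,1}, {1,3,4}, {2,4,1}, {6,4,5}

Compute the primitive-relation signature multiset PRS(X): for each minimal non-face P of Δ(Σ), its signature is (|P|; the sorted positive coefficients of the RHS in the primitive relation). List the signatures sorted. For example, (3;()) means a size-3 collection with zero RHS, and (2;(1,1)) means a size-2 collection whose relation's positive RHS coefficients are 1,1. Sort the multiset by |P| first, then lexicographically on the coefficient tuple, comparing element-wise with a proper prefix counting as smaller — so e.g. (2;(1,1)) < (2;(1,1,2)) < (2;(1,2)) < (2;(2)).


7 minimal non-faces of Δ(Σ) (on 7 rays):

  {1,5}:  v_{1} + v_{5} = 0  →  sig = (2;())
  {2,3}:  v_{2} + v_{3} = 0  →  sig = (2;())
  {0,4}:  v_{0} + v_{4} = v_{5}  →  sig = (2;(1))
  {1,6}:  v_{1} + v_{6} = v_{3} + v_{4}  →  sig = (2;(1,1))
  {2,6}:  v_{2} + v_{6} = v_{4} + v_{5}  →  sig = (2;(1,1))
  {0,6}:  v_{0} + v_{6} = v_{3} + 2·v_{5}  →  sig = (2;(1,2))
  {3,4,5}:  v_{3} + v_{4} + v_{5} = v_{6}  →  sig = (3;(1))

Sorted signature multiset PRS(X):
[(2;()), (2;()), (2;(1)), (2;(1,1)), (2;(1,1)), (2;(1,2)), (3;(1))]


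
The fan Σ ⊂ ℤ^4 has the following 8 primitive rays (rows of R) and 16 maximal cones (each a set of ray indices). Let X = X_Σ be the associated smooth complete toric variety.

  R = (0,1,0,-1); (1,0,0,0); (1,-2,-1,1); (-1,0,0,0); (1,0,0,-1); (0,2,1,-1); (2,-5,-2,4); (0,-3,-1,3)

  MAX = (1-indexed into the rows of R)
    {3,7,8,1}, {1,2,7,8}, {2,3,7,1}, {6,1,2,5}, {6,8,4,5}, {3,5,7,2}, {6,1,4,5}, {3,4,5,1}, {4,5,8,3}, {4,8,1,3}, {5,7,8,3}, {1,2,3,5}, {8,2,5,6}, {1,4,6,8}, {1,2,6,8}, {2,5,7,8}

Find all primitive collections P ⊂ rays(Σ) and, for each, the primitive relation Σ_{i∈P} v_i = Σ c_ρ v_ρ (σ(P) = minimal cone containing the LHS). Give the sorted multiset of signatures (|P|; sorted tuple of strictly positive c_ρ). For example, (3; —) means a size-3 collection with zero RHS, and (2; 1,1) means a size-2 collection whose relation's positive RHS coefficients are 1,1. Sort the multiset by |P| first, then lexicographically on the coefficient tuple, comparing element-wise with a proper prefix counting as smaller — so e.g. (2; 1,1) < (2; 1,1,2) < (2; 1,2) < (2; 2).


7 minimal non-faces of Δ(Σ) (on 8 rays):

  • {2,4}:  v_{2} + v_{4} = 0  →  sig = (2; —)
  • {3,6}:  v_{3} + v_{6} = v_{2}  →  sig = (2; 1)
  • {4,7}:  v_{4} + v_{7} = v_{3} + v_{8}  →  sig = (2; 1,1)
  • {6,7}:  v_{6} + v_{7} = 2·v_{2} + v_{8}  →  sig = (2; 1,2)
  • {1,5,8}:  v_{1} + v_{5} + v_{8} = v_{3}  →  sig = (3; 1)
  • {2,3,8}:  v_{2} + v_{3} + v_{8} = v_{7}  →  sig = (3; 1)
  • {1,5,7}:  v_{1} + v_{5} + v_{7} = v_{2} + 2·v_{3}  →  sig = (3; 1,2)

Sorted signature multiset PRS(X):
    (2; —)
    (2; 1)
    (2; 1,1)
    (2; 1,2)
    (3; 1)
    (3; 1)
    (3; 1,2)


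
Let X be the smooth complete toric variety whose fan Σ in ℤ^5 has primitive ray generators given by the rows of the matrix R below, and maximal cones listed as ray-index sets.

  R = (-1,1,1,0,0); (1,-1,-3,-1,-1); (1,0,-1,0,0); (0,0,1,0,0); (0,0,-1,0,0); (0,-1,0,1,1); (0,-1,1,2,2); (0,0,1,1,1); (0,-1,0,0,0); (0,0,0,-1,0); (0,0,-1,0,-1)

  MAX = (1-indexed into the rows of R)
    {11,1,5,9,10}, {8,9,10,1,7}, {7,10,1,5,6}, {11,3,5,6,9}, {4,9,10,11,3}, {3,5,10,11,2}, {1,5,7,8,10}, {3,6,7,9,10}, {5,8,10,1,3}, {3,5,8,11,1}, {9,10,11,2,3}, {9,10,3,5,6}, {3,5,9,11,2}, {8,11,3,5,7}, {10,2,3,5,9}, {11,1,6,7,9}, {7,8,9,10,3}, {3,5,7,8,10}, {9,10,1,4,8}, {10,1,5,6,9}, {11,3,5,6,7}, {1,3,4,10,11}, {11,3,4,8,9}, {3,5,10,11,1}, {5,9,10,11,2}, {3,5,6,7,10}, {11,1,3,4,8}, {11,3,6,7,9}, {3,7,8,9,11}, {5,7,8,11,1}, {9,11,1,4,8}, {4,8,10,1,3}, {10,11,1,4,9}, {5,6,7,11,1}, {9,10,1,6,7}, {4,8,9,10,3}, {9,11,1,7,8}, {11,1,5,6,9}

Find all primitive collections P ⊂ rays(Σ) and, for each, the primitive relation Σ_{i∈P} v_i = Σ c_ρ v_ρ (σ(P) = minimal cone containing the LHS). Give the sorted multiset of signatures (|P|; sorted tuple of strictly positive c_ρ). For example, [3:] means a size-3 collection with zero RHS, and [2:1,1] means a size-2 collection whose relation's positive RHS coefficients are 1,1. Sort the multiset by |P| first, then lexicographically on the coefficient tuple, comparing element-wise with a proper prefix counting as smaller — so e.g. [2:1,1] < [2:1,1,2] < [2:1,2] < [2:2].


Δ(Σ) — 11 vertices, 18 min non-faces:

  {4,5}:  v_{4} + v_{5} = 0  →  sig = [2:]
  {6,8}:  v_{6} + v_{8} = v_{7}  →  sig = [2:1]
  {4,6}:  v_{4} + v_{6} = v_{8} + v_{9}  →  sig = [2:1,1]
  {1,2}:  v_{1} + v_{2} = v_{5} + v_{10} + v_{11}  →  sig = [2:1,1,1]
  {2,8}:  v_{2} + v_{8} = v_{3} + v_{5} + v_{9}  →  sig = [2:1,1,1]
  {2,4}:  v_{2} + v_{4} = v_{3} + v_{9} + v_{10} + v_{11}  →  sig = [2:1,1,1,1]
  {2,7}:  v_{2} + v_{7} = v_{3} + v_{5} + v_{6} + v_{9}  →  sig = [2:1,1,1,1]
  {4,7}:  v_{4} + v_{7} = 2·v_{8} + v_{9}  →  sig = [2:1,2]
  {2,6}:  v_{2} + v_{6} = v_{3} + 2·v_{5} + 2·v_{9}  →  sig = [2:1,2,2]
  {1,3,9}:  v_{1} + v_{3} + v_{9} = 0  →  sig = [3:]
  {8,10,11}:  v_{8} + v_{10} + v_{11} = 0  →  sig = [3:]
  {5,8,9}:  v_{5} + v_{8} + v_{9} = v_{6}  →  sig = [3:1]
  {7,10,11}:  v_{7} + v_{10} + v_{11} = v_{6}  →  sig = [3:1]
  {1,3,6}:  v_{1} + v_{3} + v_{6} = v_{5} + v_{8}  →  sig = [3:1,1]
  {6,10,11}:  v_{6} + v_{10} + v_{11} = v_{5} + v_{9}  →  sig = [3:1,1]
  {1,3,7}:  v_{1} + v_{3} + v_{7} = v_{5} + 2·v_{8}  →  sig = [3:1,2]
  {5,7,9}:  v_{5} + v_{7} + v_{9} = 2·v_{6}  →  sig = [3:2]
  {3,5,9,10,11}:  v_{3} + v_{5} + v_{9} + v_{10} + v_{11} = v_{2}  →  sig = [5:1]

so the primitive-relation signature multiset is
{ [2:],  [2:1],  [2:1,1],  [2:1,1,1] ×2,  [2:1,1,1,1] ×2,  [2:1,2],  [2:1,2,2],  [3:] ×2,  [3:1] ×2,  [3:1,1] ×2,  [3:1,2],  [3:2],  [5:1] }


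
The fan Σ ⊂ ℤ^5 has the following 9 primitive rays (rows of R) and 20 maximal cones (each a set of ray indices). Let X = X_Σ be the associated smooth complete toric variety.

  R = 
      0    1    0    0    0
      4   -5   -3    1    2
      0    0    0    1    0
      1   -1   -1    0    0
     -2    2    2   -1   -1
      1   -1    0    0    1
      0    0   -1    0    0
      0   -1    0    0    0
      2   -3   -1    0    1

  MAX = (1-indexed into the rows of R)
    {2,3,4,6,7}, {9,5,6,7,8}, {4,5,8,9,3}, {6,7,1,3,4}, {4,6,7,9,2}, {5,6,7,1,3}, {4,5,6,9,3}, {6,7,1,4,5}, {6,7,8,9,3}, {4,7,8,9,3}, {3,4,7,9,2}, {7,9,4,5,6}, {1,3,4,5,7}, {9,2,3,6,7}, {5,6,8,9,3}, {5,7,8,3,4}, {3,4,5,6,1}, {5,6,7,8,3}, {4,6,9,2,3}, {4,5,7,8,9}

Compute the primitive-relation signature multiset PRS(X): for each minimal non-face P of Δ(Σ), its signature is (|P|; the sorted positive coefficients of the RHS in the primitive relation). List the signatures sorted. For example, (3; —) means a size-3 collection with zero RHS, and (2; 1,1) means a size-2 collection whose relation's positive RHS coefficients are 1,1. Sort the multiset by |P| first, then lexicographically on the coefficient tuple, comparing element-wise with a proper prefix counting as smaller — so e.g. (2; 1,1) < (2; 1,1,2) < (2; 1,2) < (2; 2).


9 minimal non-faces of Δ(Σ) (on 9 rays):

  • {1,8}:  v_{1} + v_{8} = 0  ⇒ sig = (2; —)
  • {2,5}:  v_{2} + v_{5} = v_{9}  ⇒ sig = (2; 1)
  • {1,9}:  v_{1} + v_{9} = v_{4} + v_{6}  ⇒ sig = (2; 1,1)
  • {2,8}:  v_{2} + v_{8} = v_{3} + v_{7} + 2·v_{9}  ⇒ sig = (2; 1,1,2)
  • {1,2}:  v_{1} + v_{2} = v_{3} + 2·v_{4} + 2·v_{6} + v_{7}  ⇒ sig = (2; 1,1,2,2)
  • {4,6,8}:  v_{4} + v_{6} + v_{8} = v_{9}  ⇒ sig = (3; 1)
  • {3,5,7,9}:  v_{3} + v_{5} + v_{7} + v_{9} = v_{8}  ⇒ sig = (4; 1)
  • {3,4,5,6,7}:  v_{3} + v_{4} + v_{5} + v_{6} + v_{7} = 0  ⇒ sig = (5; —)
  • {3,4,6,7,9}:  v_{3} + v_{4} + v_{6} + v_{7} + v_{9} = v_{2}  ⇒ sig = (5; 1)

Signatures (|P|; sorted positive RHS coefficients), sorted:
    |P|=2: 5 collections, coeffs (), (1), (1,1), (1,1,2), (1,1,2,2)
    |P|=3: 1 collection, coeffs (1)
    |P|=4: 1 collection, coeffs (1)
    |P|=5: 2 collections, coeffs (), (1)


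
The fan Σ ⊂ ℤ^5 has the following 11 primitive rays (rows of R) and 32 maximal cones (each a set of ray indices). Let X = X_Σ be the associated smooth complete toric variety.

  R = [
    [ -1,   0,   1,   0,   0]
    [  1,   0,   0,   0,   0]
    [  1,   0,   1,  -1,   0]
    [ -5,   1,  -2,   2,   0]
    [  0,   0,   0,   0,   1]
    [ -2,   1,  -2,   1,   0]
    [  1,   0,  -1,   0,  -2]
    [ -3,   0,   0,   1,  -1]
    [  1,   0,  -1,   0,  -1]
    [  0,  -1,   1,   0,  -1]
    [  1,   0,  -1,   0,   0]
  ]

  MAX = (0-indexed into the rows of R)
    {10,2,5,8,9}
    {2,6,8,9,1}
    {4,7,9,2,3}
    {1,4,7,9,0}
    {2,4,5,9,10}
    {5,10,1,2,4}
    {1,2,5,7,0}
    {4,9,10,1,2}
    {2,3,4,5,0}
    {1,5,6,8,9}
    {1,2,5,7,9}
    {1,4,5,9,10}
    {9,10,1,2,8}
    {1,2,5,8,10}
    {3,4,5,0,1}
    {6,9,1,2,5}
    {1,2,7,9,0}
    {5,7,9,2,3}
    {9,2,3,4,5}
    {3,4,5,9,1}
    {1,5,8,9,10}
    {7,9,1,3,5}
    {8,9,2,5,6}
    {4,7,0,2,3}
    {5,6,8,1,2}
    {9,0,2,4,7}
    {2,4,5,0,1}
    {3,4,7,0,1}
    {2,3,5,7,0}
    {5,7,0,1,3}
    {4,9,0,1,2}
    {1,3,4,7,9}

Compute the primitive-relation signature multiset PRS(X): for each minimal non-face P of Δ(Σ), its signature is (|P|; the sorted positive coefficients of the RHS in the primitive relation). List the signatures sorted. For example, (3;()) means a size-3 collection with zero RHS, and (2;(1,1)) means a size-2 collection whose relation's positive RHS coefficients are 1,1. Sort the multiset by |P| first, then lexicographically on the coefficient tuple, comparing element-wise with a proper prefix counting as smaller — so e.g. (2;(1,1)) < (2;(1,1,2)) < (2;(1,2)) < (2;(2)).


Δ(Σ) — 11 vertices, 20 min non-faces:

  P={0,10}:  v_{0} + v_{10} = 0  so sig = (2;())
  P={4,6}:  v_{4} + v_{6} = v_{8}  so sig = (2;(1))
  P={4,8}:  v_{4} + v_{8} = v_{10}  so sig = (2;(1))
  P={7,10}:  v_{7} + v_{10} = v_{5} + v_{9}  so sig = (2;(1,1))
  P={0,8}:  v_{0} + v_{8} = v_{1} + v_{2} + v_{5} + v_{9}  so sig = (2;(1,1,1,1))
  P={3,10}:  v_{3} + v_{10} = v_{4} + 2·v_{5} + v_{9}  so sig = (2;(1,1,2))
  P={7,8}:  v_{7} + v_{8} = v_{1} + v_{2} + 2·v_{5} + 2·v_{9}  so sig = (2;(1,1,2,2))
  P={3,6}:  v_{3} + v_{6} = v_{1} + v_{2} + 3·v_{5} + 2·v_{9}  so sig = (2;(1,1,2,3))
  P={3,8}:  v_{3} + v_{8} = 2·v_{5} + v_{9}  so sig = (2;(1,2))
  P={6,10}:  v_{6} + v_{10} = 2·v_{8}  so sig = (2;(2))
  P={0,6}:  v_{0} + v_{6} = 2·v_{1} + 2·v_{2} + 2·v_{5} + 2·v_{9}  so sig = (2;(2,2,2,2))
  P={6,7}:  v_{6} + v_{7} = 2·v_{1} + 2·v_{2} + 3·v_{5} + 3·v_{9}  so sig = (2;(2,2,3,3))
  P={0,5,9}:  v_{0} + v_{5} + v_{9} = v_{7}  so sig = (3;(1))
  P={4,5,7}:  v_{4} + v_{5} + v_{7} = v_{3}  so sig = (3;(1))
  P={1,2,3}:  v_{1} + v_{2} + v_{3} = v_{0} + v_{5}  so sig = (3;(1,1))
  P={0,3,9}:  v_{0} + v_{3} + v_{9} = v_{4} + 2·v_{7}  so sig = (3;(1,2))
  P={1,2,4,7}:  v_{1} + v_{2} + v_{4} + v_{7} = v_{0}  so sig = (4;(1))
  P={1,2,4,5,9}:  v_{1} + v_{2} + v_{4} + v_{5} + v_{9} = 0  so sig = (5;())
  P={1,2,5,8,9}:  v_{1} + v_{2} + v_{5} + v_{8} + v_{9} = v_{6}  so sig = (5;(1))
  P={1,2,5,9,10}:  v_{1} + v_{2} + v_{5} + v_{9} + v_{10} = v_{8}  so sig = (5;(1))

Signatures (|P|; sorted positive RHS coefficients), sorted:
[(2;()), (2;(1)), (2;(1)), (2;(1,1)), (2;(1,1,1,1)), (2;(1,1,2)), (2;(1,1,2,2)), (2;(1,1,2,3)), (2;(1,2)), (2;(2)), (2;(2,2,2,2)), (2;(2,2,3,3)), (3;(1)), (3;(1)), (3;(1,1)), (3;(1,2)), (4;(1)), (5;()), (5;(1)), (5;(1))]


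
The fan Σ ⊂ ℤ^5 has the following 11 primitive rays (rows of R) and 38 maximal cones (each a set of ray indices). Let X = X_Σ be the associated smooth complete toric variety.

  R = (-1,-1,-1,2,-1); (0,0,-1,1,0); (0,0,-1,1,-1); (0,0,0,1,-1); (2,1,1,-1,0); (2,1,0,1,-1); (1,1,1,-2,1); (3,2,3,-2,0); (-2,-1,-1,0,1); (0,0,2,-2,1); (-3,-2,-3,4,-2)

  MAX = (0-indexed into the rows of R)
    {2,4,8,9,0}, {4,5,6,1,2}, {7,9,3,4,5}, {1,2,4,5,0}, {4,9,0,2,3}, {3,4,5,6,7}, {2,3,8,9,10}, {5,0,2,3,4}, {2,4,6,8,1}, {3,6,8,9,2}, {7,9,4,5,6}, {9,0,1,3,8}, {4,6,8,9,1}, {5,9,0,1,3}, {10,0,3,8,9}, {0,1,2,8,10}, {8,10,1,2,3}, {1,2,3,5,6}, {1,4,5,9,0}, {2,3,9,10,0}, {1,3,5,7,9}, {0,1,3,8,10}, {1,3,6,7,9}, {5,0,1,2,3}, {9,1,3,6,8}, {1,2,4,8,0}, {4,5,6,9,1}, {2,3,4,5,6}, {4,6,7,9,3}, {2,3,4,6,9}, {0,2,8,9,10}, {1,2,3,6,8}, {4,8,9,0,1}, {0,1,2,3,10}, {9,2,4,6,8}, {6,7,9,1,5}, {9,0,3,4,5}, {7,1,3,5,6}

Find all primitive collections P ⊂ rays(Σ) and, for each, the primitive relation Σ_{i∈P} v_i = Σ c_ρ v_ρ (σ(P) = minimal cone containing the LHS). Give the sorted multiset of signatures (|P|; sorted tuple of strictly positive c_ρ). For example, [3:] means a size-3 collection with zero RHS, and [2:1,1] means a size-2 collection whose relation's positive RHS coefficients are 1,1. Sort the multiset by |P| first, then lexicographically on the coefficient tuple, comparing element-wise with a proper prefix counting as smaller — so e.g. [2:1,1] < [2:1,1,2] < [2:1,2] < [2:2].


Δ(Σ) — 11 vertices, 17 min non-faces:

  • {0,6}:  v_{0} + v_{6} = 0  ⇒ sig = [2:]
  • {5,8}:  v_{5} + v_{8} = v_{1}  ⇒ sig = [2:1]
  • {4,10}:  v_{4} + v_{10} = v_{0} + v_{2}  ⇒ sig = [2:1,1]
  • {0,7}:  v_{0} + v_{7} = v_{3} + v_{5} + v_{9}  ⇒ sig = [2:1,1,1]
  • {6,10}:  v_{6} + v_{10} = v_{2} + v_{3} + v_{8}  ⇒ sig = [2:1,1,1]
  • {5,10}:  v_{5} + v_{10} = v_{0} + v_{1} + v_{2} + v_{3}  ⇒ sig = [2:1,1,1,1]
  • {7,8}:  v_{7} + v_{8} = v_{1} + v_{3} + v_{6} + v_{9}  ⇒ sig = [2:1,1,1,1]
  • {2,7}:  v_{2} + v_{7} = 2·v_{3} + v_{4} + v_{6}  ⇒ sig = [2:1,1,2]
  • {7,10}:  v_{7} + v_{10} = 2·v_{3}  ⇒ sig = [2:2]
  • {1,2,9}:  v_{1} + v_{2} + v_{9} = 0  ⇒ sig = [3:]
  • {3,4,8}:  v_{3} + v_{4} + v_{8} = 0  ⇒ sig = [3:]
  • {1,3,4}:  v_{1} + v_{3} + v_{4} = v_{5}  ⇒ sig = [3:1]
  • {2,5,9}:  v_{2} + v_{5} + v_{9} = v_{3} + v_{4}  ⇒ sig = [3:1,1]
  • {1,9,10}:  v_{1} + v_{9} + v_{10} = v_{0} + v_{3} + v_{8}  ⇒ sig = [3:1,1,1]
  • {1,4,7}:  v_{1} + v_{4} + v_{7} = 2·v_{5} + v_{6} + v_{9}  ⇒ sig = [3:1,1,2]
  • {0,2,3,8}:  v_{0} + v_{2} + v_{3} + v_{8} = v_{10}  ⇒ sig = [4:1]
  • {3,5,6,9}:  v_{3} + v_{5} + v_{6} + v_{9} = v_{7}  ⇒ sig = [4:1]

Sorted signature multiset PRS(X):
    |P|=2: 9 collections, coeffs (), (1), (1,1), (1,1,1), (1,1,1), (1,1,1,1), (1,1,1,1), (1,1,2), (2)
    |P|=3: 6 collections, coeffs (), (), (1), (1,1), (1,1,1), (1,1,2)
    |P|=4: 2 collections, coeffs (1), (1)


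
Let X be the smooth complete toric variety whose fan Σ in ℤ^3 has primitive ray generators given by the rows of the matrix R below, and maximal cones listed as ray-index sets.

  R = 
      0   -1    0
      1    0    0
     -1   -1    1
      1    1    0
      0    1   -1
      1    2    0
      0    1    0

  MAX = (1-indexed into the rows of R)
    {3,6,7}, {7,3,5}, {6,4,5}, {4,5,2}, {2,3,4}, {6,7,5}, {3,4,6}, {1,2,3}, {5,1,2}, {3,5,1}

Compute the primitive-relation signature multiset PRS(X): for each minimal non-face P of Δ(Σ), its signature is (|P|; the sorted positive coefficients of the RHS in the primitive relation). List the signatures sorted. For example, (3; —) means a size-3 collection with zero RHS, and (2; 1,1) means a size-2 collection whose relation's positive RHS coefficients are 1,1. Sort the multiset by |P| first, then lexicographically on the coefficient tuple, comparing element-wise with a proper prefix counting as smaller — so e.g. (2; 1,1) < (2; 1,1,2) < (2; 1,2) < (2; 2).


Δ(Σ) — 7 vertices, 9 min non-faces:

  P = {1,7}:  v_{1} + v_{7} = 0 ; sig = (2; —)
  P = {1,4}:  v_{1} + v_{4} = v_{2} ; sig = (2; 1)
  P = {1,6}:  v_{1} + v_{6} = v_{4} ; sig = (2; 1)
  P = {2,7}:  v_{2} + v_{7} = v_{4} ; sig = (2; 1)
  P = {4,7}:  v_{4} + v_{7} = v_{6} ; sig = (2; 1)
  P = {2,6}:  v_{2} + v_{6} = 2·v_{4} ; sig = (2; 2)
  P = {2,3,5}:  v_{2} + v_{3} + v_{5} = 0 ; sig = (3; —)
  P = {3,4,5}:  v_{3} + v_{4} + v_{5} = v_{7} ; sig = (3; 1)
  P = {3,5,6}:  v_{3} + v_{5} + v_{6} = 2·v_{7} ; sig = (3; 2)

Signatures (|P|; sorted positive RHS coefficients), sorted:
    |P|=2: 6 collections, coeffs (), (1), (1), (1), (1), (2)
    |P|=3: 3 collections, coeffs (), (1), (2)


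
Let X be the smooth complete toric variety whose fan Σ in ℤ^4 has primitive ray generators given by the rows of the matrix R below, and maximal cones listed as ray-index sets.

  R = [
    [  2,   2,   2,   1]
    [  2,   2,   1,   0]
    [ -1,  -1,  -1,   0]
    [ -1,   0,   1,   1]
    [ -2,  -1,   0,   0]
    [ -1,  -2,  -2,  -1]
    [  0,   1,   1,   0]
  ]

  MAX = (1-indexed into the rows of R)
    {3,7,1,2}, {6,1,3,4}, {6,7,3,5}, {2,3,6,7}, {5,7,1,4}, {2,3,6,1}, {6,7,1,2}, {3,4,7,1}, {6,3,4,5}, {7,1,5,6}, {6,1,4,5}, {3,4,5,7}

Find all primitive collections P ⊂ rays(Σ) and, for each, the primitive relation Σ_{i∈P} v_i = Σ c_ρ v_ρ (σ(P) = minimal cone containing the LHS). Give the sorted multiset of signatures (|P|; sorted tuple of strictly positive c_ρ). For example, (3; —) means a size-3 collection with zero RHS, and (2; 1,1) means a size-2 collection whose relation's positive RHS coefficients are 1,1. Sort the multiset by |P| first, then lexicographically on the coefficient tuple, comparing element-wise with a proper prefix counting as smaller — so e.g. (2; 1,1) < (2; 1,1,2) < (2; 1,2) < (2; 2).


|primitive collections| = 5. Relations:

  P={2,5}:  v_{2} + v_{5} = v_{7}  ⟹  sig = (2; 1)
  P={2,4}:  v_{2} + v_{4} = v_{1} + v_{3} + v_{7}  ⟹  sig = (2; 1,1,1)
  P={1,3,5}:  v_{1} + v_{3} + v_{5} = v_{4}  ⟹  sig = (3; 1)
  P={4,6,7}:  v_{4} + v_{6} + v_{7} = v_{5}  ⟹  sig = (3; 1)
  P={1,3,6,7}:  v_{1} + v_{3} + v_{6} + v_{7} = 0  ⟹  sig = (4; —)

so the primitive-relation signature multiset is
    (2; 1)
    (2; 1,1,1)
    (3; 1)
    (3; 1)
    (4; —)


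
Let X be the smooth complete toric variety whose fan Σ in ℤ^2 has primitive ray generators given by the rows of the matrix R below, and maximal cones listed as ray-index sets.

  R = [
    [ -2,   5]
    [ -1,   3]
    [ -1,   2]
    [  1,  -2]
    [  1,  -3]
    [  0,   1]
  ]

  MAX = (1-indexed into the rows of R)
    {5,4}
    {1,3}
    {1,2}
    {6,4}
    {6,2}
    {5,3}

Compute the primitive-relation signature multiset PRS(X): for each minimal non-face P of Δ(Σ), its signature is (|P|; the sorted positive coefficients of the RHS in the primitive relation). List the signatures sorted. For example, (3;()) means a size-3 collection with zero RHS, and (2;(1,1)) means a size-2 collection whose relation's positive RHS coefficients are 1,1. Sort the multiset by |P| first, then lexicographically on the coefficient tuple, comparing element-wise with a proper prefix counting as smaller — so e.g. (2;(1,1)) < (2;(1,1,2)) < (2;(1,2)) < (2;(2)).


The 9 primitive collections of Σ (r=6, n=2):

  P = {2,5}:  v_{2} + v_{5} = 0  →  sig = (2;())
  P = {3,4}:  v_{3} + v_{4} = 0  →  sig = (2;())
  P = {1,4}:  v_{1} + v_{4} = v_{2}  →  sig = (2;(1))
  P = {1,5}:  v_{1} + v_{5} = v_{3}  →  sig = (2;(1))
  P = {2,3}:  v_{2} + v_{3} = v_{1}  →  sig = (2;(1))
  P = {2,4}:  v_{2} + v_{4} = v_{6}  →  sig = (2;(1))
  P = {3,6}:  v_{3} + v_{6} = v_{2}  →  sig = (2;(1))
  P = {5,6}:  v_{5} + v_{6} = v_{4}  →  sig = (2;(1))
  P = {1,6}:  v_{1} + v_{6} = 2·v_{2}  →  sig = (2;(2))

Signatures (|P|; sorted positive RHS coefficients), sorted:
    (2;())
    (2;())
    (2;(1))
    (2;(1))
    (2;(1))
    (2;(1))
    (2;(1))
    (2;(1))
    (2;(2))


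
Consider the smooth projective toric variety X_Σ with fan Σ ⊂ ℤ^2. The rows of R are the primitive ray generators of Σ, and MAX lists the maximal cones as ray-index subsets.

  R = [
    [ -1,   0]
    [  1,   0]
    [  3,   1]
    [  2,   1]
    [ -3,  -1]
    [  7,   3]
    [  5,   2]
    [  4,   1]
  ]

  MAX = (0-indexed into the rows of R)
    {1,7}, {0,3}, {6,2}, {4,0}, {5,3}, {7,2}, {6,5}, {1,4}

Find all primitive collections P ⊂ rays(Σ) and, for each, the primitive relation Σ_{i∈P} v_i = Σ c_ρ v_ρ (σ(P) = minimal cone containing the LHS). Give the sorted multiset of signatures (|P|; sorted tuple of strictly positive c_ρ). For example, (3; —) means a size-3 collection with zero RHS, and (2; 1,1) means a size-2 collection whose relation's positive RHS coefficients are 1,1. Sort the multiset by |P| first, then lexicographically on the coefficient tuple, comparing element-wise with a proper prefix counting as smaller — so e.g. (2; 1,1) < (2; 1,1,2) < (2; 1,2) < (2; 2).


The 20 primitive collections of Σ (r=8, n=2):

  P={0,1}:  v_{0} + v_{1} = 0 ; sig = (2; —)
  P={2,4}:  v_{2} + v_{4} = 0 ; sig = (2; —)
  P={0,2}:  v_{0} + v_{2} = v_{3} ; sig = (2; 1)
  P={0,7}:  v_{0} + v_{7} = v_{2} ; sig = (2; 1)
  P={1,2}:  v_{1} + v_{2} = v_{7} ; sig = (2; 1)
  P={1,3}:  v_{1} + v_{3} = v_{2} ; sig = (2; 1)
  P={2,3}:  v_{2} + v_{3} = v_{6} ; sig = (2; 1)
  P={3,4}:  v_{3} + v_{4} = v_{0} ; sig = (2; 1)
  P={3,6}:  v_{3} + v_{6} = v_{5} ; sig = (2; 1)
  P={4,6}:  v_{4} + v_{6} = v_{3} ; sig = (2; 1)
  P={4,7}:  v_{4} + v_{7} = v_{1} ; sig = (2; 1)
  P={1,5}:  v_{1} + v_{5} = v_{2} + v_{6} ; sig = (2; 1,1)
  P={5,7}:  v_{5} + v_{7} = 2·v_{2} + v_{6} ; sig = (2; 1,2)
  P={0,6}:  v_{0} + v_{6} = 2·v_{3} ; sig = (2; 2)
  P={1,6}:  v_{1} + v_{6} = 2·v_{2} ; sig = (2; 2)
  P={2,5}:  v_{2} + v_{5} = 2·v_{6} ; sig = (2; 2)
  P={3,7}:  v_{3} + v_{7} = 2·v_{2} ; sig = (2; 2)
  P={4,5}:  v_{4} + v_{5} = 2·v_{3} ; sig = (2; 2)
  P={0,5}:  v_{0} + v_{5} = 3·v_{3} ; sig = (2; 3)
  P={6,7}:  v_{6} + v_{7} = 3·v_{2} ; sig = (2; 3)

Sorted signature multiset PRS(X):
    (2; —)
    (2; —)
    (2; 1)
    (2; 1)
    (2; 1)
    (2; 1)
    (2; 1)
    (2; 1)
    (2; 1)
    (2; 1)
    (2; 1)
    (2; 1,1)
    (2; 1,2)
    (2; 2)
    (2; 2)
    (2; 2)
    (2; 2)
    (2; 2)
    (2; 3)
    (2; 3)


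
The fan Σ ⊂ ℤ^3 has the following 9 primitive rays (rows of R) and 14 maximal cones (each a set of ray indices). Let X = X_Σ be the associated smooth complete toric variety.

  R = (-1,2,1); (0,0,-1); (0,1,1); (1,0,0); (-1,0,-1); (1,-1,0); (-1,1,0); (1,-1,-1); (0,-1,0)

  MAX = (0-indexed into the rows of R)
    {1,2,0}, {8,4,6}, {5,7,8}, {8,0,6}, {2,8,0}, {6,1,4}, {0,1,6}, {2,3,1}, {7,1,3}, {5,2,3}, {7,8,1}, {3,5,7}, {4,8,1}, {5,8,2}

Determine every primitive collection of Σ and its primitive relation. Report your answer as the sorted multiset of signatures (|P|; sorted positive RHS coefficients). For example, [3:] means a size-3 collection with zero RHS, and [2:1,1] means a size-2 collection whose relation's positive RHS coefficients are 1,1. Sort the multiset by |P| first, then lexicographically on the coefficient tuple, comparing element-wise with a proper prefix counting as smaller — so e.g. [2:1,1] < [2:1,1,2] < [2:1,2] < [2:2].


Minimal non-faces — 18 found among 9 rays, 14 max cones:

  P = {5,6}:  v_{5} + v_{6} = 0 — sig = [2:]
  P = {0,5}:  v_{0} + v_{5} = v_{2} — sig = [2:1]
  P = {1,5}:  v_{1} + v_{5} = v_{7} — sig = [2:1]
  P = {2,4}:  v_{2} + v_{4} = v_{6} — sig = [2:1]
  P = {2,6}:  v_{2} + v_{6} = v_{0} — sig = [2:1]
  P = {2,7}:  v_{2} + v_{7} = v_{3} — sig = [2:1]
  P = {3,4}:  v_{3} + v_{4} = v_{1} — sig = [2:1]
  P = {3,8}:  v_{3} + v_{8} = v_{5} — sig = [2:1]
  P = {6,7}:  v_{6} + v_{7} = v_{1} — sig = [2:1]
  P = {0,7}:  v_{0} + v_{7} = v_{1} + v_{2} — sig = [2:1,1]
  P = {3,6}:  v_{3} + v_{6} = v_{1} + v_{2} — sig = [2:1,1]
  P = {4,5}:  v_{4} + v_{5} = v_{1} + v_{8} — sig = [2:1,1]
  P = {0,3}:  v_{0} + v_{3} = v_{1} + 2·v_{2} — sig = [2:1,2]
  P = {4,7}:  v_{4} + v_{7} = 2·v_{1} + v_{8} — sig = [2:1,2]
  P = {0,4}:  v_{0} + v_{4} = 2·v_{6} — sig = [2:2]
  P = {1,2,8}:  v_{1} + v_{2} + v_{8} = 0 — sig = [3:]
  P = {0,1,8}:  v_{0} + v_{1} + v_{8} = v_{6} — sig = [3:1]
  P = {1,6,8}:  v_{1} + v_{6} + v_{8} = v_{4} — sig = [3:1]

Sorted signature multiset PRS(X):
    [2:]
    [2:1]
    [2:1]
    [2:1]
    [2:1]
    [2:1]
    [2:1]
    [2:1]
    [2:1]
    [2:1,1]
    [2:1,1]
    [2:1,1]
    [2:1,2]
    [2:1,2]
    [2:2]
    [3:]
    [3:1]
    [3:1]


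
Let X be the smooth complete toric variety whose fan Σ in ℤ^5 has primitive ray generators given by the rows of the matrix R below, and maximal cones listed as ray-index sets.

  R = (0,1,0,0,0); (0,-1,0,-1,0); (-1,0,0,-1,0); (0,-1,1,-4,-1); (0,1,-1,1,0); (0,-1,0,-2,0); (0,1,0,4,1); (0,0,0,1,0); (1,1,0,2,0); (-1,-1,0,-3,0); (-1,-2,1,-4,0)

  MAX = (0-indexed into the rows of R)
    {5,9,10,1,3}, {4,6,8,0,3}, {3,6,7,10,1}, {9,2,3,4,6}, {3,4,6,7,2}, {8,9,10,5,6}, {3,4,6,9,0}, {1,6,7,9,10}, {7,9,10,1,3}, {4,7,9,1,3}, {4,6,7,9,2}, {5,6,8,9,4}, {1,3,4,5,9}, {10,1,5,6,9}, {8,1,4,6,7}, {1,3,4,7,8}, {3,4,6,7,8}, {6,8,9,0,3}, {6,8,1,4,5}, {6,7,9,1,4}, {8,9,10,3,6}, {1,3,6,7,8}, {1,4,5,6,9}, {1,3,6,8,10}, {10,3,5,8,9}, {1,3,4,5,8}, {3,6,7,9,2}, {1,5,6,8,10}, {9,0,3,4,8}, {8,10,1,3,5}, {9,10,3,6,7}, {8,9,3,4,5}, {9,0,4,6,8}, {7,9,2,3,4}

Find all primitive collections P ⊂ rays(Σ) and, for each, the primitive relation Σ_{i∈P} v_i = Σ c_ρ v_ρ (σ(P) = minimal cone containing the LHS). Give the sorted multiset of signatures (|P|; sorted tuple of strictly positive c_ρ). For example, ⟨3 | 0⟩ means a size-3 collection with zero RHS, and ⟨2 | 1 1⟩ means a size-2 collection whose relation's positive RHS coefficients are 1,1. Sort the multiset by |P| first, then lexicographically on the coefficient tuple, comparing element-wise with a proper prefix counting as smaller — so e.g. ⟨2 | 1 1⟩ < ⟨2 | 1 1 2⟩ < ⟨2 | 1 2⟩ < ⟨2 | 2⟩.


Minimal non-faces — 19 found among 11 rays, 34 max cones:

  {2,5}:  v_{2} + v_{5} = v_{9}  ⟹  sig = ⟨2 | 1⟩
  {4,10}:  v_{4} + v_{10} = v_{9}  ⟹  sig = ⟨2 | 1⟩
  {5,7}:  v_{5} + v_{7} = v_{1}  ⟹  sig = ⟨2 | 1⟩
  {0,1}:  v_{0} + v_{1} = v_{8} + v_{9}  ⟹  sig = ⟨2 | 1 1⟩
  {1,2}:  v_{1} + v_{2} = v_{7} + v_{9}  ⟹  sig = ⟨2 | 1 1⟩
  {0,7}:  v_{0} + v_{7} = v_{3} + v_{4} + v_{6}  ⟹  sig = ⟨2 | 1 1 1⟩
  {2,8}:  v_{2} + v_{8} = v_{3} + v_{4} + v_{6}  ⟹  sig = ⟨2 | 1 1 1⟩
  {0,10}:  v_{0} + v_{10} = v_{3} + v_{6} + v_{8} + 2·v_{9}  ⟹  sig = ⟨2 | 1 1 1 2⟩
  {2,10}:  v_{2} + v_{10} = v_{3} + v_{6} + v_{7} + 2·v_{9}  ⟹  sig = ⟨2 | 1 1 1 2⟩
  {0,2}:  v_{0} + v_{2} = 2·v_{3} + 2·v_{4} + 2·v_{6} + v_{9}  ⟹  sig = ⟨2 | 1 2 2 2⟩
  {0,5}:  v_{0} + v_{5} = 2·v_{8} + 2·v_{9}  ⟹  sig = ⟨2 | 2 2⟩
  {7,8,9}:  v_{7} + v_{8} + v_{9} = 0  ⟹  sig = ⟨3 | 0⟩
  {1,8,9}:  v_{1} + v_{8} + v_{9} = v_{5}  ⟹  sig = ⟨3 | 1⟩
  {3,5,6}:  v_{3} + v_{5} + v_{6} = v_{8} + v_{10}  ⟹  sig = ⟨3 | 1 1⟩
  {7,8,10}:  v_{7} + v_{8} + v_{10} = v_{1} + v_{3} + v_{6}  ⟹  sig = ⟨3 | 1 1 1⟩
  {1,3,4,6}:  v_{1} + v_{3} + v_{4} + v_{6} = 0  ⟹  sig = ⟨4 | 0⟩
  {1,3,6,9}:  v_{1} + v_{3} + v_{6} + v_{9} = v_{10}  ⟹  sig = ⟨4 | 1⟩
  {3,4,6,7,9}:  v_{3} + v_{4} + v_{6} + v_{7} + v_{9} = v_{2}  ⟹  sig = ⟨5 | 1⟩
  {3,4,6,8,9}:  v_{3} + v_{4} + v_{6} + v_{8} + v_{9} = v_{0}  ⟹  sig = ⟨5 | 1⟩

Signatures (|P|; sorted positive RHS coefficients), sorted:
{ ⟨2 | 1⟩ ×3,  ⟨2 | 1 1⟩ ×2,  ⟨2 | 1 1 1⟩ ×2,  ⟨2 | 1 1 1 2⟩ ×2,  ⟨2 | 1 2 2 2⟩,  ⟨2 | 2 2⟩,  ⟨3 | 0⟩,  ⟨3 | 1⟩,  ⟨3 | 1 1⟩,  ⟨3 | 1 1 1⟩,  ⟨4 | 0⟩,  ⟨4 | 1⟩,  ⟨5 | 1⟩ ×2 }


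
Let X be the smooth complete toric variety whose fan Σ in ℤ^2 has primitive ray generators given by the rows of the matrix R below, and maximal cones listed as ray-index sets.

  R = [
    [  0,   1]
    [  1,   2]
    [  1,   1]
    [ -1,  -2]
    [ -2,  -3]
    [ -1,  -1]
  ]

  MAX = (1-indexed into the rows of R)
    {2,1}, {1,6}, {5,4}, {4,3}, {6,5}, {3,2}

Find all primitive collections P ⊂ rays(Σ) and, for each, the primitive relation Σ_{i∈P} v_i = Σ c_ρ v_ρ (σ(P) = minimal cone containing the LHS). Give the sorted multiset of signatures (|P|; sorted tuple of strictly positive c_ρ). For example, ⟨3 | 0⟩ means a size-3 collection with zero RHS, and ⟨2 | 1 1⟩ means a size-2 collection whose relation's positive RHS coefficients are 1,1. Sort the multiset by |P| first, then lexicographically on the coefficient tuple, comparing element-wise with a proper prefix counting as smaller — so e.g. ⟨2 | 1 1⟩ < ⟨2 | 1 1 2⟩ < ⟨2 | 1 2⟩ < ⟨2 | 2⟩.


Σ has 9 primitive collections:

  {2,4}:  v_{2} + v_{4} = 0  →  sig = ⟨2 | 0⟩
  {3,6}:  v_{3} + v_{6} = 0  →  sig = ⟨2 | 0⟩
  {1,3}:  v_{1} + v_{3} = v_{2}  →  sig = ⟨2 | 1⟩
  {1,4}:  v_{1} + v_{4} = v_{6}  →  sig = ⟨2 | 1⟩
  {2,5}:  v_{2} + v_{5} = v_{6}  →  sig = ⟨2 | 1⟩
  {2,6}:  v_{2} + v_{6} = v_{1}  →  sig = ⟨2 | 1⟩
  {3,5}:  v_{3} + v_{5} = v_{4}  →  sig = ⟨2 | 1⟩
  {4,6}:  v_{4} + v_{6} = v_{5}  →  sig = ⟨2 | 1⟩
  {1,5}:  v_{1} + v_{5} = 2·v_{6}  →  sig = ⟨2 | 2⟩

Sorted signature multiset PRS(X):
    ⟨2 | 0⟩
    ⟨2 | 0⟩
    ⟨2 | 1⟩
    ⟨2 | 1⟩
    ⟨2 | 1⟩
    ⟨2 | 1⟩
    ⟨2 | 1⟩
    ⟨2 | 1⟩
    ⟨2 | 2⟩


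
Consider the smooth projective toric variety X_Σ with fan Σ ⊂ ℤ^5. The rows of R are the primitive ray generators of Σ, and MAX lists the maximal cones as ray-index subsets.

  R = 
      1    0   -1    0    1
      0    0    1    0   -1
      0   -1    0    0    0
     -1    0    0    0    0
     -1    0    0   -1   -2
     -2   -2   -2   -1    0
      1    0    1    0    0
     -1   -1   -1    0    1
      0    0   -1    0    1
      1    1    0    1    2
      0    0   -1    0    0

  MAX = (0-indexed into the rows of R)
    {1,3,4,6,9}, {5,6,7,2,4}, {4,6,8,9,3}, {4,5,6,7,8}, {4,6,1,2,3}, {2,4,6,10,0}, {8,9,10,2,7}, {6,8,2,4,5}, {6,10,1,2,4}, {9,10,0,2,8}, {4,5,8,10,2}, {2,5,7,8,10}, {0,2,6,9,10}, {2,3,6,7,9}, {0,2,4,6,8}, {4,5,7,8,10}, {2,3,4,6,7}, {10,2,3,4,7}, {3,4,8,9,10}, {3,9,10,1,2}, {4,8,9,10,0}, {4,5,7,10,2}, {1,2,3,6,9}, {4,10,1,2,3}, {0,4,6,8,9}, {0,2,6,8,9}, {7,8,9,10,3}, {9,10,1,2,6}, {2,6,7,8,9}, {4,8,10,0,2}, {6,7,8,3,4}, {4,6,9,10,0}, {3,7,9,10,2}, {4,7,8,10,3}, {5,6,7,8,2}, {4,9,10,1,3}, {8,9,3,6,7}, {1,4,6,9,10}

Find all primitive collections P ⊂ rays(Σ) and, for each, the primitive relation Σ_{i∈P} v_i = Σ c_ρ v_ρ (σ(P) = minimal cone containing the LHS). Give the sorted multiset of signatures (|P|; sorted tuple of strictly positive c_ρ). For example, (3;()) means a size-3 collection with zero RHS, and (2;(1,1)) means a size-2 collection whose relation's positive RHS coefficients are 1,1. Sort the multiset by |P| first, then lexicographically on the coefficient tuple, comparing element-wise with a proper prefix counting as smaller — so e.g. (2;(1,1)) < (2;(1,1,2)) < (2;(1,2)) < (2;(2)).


17 minimal non-faces of Δ(Σ) (on 11 rays):

  • {1,8}:  v_{1} + v_{8} = 0  ⇒ sig = (2;())
  • {0,3}:  v_{0} + v_{3} = v_{8}  ⇒ sig = (2;(1))
  • {0,1}:  v_{0} + v_{1} = v_{6} + v_{10}  ⇒ sig = (2;(1,1))
  • {1,7}:  v_{1} + v_{7} = v_{2} + v_{3}  ⇒ sig = (2;(1,1))
  • {5,9}:  v_{5} + v_{9} = v_{7} + v_{8}  ⇒ sig = (2;(1,1))
  • {1,5}:  v_{1} + v_{5} = v_{2} + v_{4} + v_{7}  ⇒ sig = (2;(1,1,1))
  • {0,7}:  v_{0} + v_{7} = v_{2} + 2·v_{8}  ⇒ sig = (2;(1,2))
  • {3,5}:  v_{3} + v_{5} = v_{4} + 2·v_{7}  ⇒ sig = (2;(1,2))
  • {0,5}:  v_{0} + v_{5} = 2·v_{2} + v_{4} + 3·v_{8}  ⇒ sig = (2;(1,2,3))
  • {2,4,9}:  v_{2} + v_{4} + v_{9} = 0  ⇒ sig = (3;())
  • {3,6,10}:  v_{3} + v_{6} + v_{10} = 0  ⇒ sig = (3;())
  • {2,3,8}:  v_{2} + v_{3} + v_{8} = v_{7}  ⇒ sig = (3;(1))
  • {6,8,10}:  v_{6} + v_{8} + v_{10} = v_{0}  ⇒ sig = (3;(1))
  • {4,7,9}:  v_{4} + v_{7} + v_{9} = v_{3} + v_{8}  ⇒ sig = (3;(1,1))
  • {6,7,10}:  v_{6} + v_{7} + v_{10} = v_{2} + v_{8}  ⇒ sig = (3;(1,1))
  • {5,6,10}:  v_{5} + v_{6} + v_{10} = 2·v_{2} + v_{4} + 2·v_{8}  ⇒ sig = (3;(1,2,2))
  • {2,4,7,8}:  v_{2} + v_{4} + v_{7} + v_{8} = v_{5}  ⇒ sig = (4;(1))

so the primitive-relation signature multiset is
    |P|=2: 9 collections, coeffs (), (1), (1,1), (1,1), (1,1), (1,1,1), (1,2), (1,2), (1,2,3)
    |P|=3: 7 collections, coeffs (), (), (1), (1), (1,1), (1,1), (1,2,2)
    |P|=4: 1 collection, coeffs (1)
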